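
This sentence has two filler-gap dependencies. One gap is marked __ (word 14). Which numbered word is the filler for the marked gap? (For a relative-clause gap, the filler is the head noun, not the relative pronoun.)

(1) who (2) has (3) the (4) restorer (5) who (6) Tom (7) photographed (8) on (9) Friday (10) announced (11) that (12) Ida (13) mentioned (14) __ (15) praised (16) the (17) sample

The marked gap is the subject of "praised".
Its filler is the fronted wh-phrase "who", at word 1.
(The other dependency links word 4 to a gap after word 7.)

1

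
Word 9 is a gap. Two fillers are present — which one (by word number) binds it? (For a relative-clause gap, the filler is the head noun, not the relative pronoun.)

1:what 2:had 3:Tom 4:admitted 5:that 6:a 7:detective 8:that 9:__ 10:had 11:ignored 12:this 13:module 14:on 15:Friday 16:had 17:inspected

7

The marked gap is inside the relative clause, the subject of "ignored".
Its filler is the head noun "detective" (via "that"), at word 7.
(The other dependency links word 1 to a gap after word 17.)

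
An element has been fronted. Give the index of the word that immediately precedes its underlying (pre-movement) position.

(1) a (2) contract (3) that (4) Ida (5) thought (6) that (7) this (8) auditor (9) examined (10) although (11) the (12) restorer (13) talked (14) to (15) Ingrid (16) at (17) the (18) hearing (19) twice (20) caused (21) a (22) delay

9

The displaced element is "a contract" (word 2).
It is linked across 1 clause boundary (that).
It functions as the direct object of "examined", so the gap sits immediately after word 9 ("examined").
Base order: Ida thought that this auditor examined a contract although the restorer talked to Ingrid at the hearing twice.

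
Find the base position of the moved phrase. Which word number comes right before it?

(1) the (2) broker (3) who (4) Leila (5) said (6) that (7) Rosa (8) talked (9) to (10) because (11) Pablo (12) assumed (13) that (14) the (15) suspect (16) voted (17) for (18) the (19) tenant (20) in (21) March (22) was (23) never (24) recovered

The displaced element is "the broker" (word 2).
It is linked across 1 clause boundary (that).
It functions as the object of the preposition "to" of "talked", so the gap sits immediately after word 9 ("to").
Base order: Leila said that Rosa talked to the broker because Pablo assumed that the suspect voted for the tenant in March.

9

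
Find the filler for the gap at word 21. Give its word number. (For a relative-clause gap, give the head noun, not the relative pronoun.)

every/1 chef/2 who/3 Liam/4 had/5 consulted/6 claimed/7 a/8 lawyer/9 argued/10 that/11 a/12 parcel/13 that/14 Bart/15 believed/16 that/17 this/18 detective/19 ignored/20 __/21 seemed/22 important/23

13

The gap at 21 is the object of "ignored", inside a relative clause.
The relative pronoun is "that" (word 14); it is bound by the head noun immediately before it.
Its filler is the head noun "parcel", at word 13.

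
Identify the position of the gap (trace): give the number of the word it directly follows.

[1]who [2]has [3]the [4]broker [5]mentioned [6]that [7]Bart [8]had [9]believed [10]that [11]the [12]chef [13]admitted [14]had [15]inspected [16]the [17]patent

The displaced element is "who" (word 1).
It is linked across 3 clause boundaries (that → that → Ø).
It functions as the subject of "inspected", so the gap sits immediately after word 13 ("admitted").
Base order: The broker has mentioned that Bart had believed that the chef admitted that who had inspected the patent.

13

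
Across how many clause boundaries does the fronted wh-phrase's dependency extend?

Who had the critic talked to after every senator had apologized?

"who" originates inside the matrix clause — no clause boundary is crossed.

0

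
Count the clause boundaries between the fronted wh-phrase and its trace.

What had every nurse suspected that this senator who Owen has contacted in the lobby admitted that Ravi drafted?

2

"what" is extracted from the object of "drafted".
Boundaries crossed, outermost first: [that], [that] — 2 in total.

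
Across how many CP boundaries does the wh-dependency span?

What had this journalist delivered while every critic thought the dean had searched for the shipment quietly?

0

"what" originates inside the matrix clause — no clause boundary is crossed.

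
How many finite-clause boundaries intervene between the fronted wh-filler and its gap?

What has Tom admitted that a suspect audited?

"what" is extracted from the object of "audited".
Boundaries crossed, outermost first: [that] — 1 in total.

1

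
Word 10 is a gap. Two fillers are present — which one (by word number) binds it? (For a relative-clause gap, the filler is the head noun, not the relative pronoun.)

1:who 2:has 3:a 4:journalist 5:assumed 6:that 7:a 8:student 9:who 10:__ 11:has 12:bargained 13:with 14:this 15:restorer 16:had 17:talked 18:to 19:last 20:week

The marked gap is inside the relative clause, the subject of "bargained".
Its filler is the head noun "student" (via "who"), at word 8.
(The other dependency links word 1 to a gap after word 18.)

8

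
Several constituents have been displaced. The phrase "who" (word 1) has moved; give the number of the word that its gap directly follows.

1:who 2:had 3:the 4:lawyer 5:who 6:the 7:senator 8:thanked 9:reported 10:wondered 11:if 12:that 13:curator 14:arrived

9

The displaced element is "who" (word 1).
It is linked across 1 clause boundary (Ø).
It functions as the subject of "wondered", so the gap sits immediately after word 9 ("reported").
Base order: The lawyer who the senator thanked had reported that who wondered if that curator arrived.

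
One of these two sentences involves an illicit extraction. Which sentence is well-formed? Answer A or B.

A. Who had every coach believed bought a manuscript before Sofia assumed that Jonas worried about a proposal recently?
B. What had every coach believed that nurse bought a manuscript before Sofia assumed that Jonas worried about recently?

In B, the wh-phrase is extracted from inside an adjunct island (introduced by "before"), which blocks movement.
In A, the extraction path crosses only that-complement boundaries, which are transparent.
So A is grammatical.

A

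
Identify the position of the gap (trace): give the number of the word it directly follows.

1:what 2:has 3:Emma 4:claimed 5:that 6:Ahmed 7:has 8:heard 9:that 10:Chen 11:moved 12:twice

The displaced element is "what" (word 1).
It is linked across 2 clause boundaries (that → that).
It functions as the direct object of "moved", so the gap sits immediately after word 11 ("moved").
Base order: Emma has claimed that Ahmed has heard that Chen moved what twice.

11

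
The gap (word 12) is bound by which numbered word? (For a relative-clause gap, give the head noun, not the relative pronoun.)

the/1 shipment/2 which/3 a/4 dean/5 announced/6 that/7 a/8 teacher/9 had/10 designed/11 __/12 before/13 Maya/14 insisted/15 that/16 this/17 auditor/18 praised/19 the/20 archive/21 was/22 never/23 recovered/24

The gap at 12 is the object of "designed", inside a relative clause.
The relative pronoun is "which" (word 3); it is bound by the head noun immediately before it.
Its filler is the head noun "shipment", at word 2.

2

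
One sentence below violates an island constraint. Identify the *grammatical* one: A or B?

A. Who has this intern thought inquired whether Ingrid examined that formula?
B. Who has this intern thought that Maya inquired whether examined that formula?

In B, the wh-phrase is extracted from inside a wh-island (introduced by "whether"), which blocks movement.
In A, the extraction path crosses only that-complement boundaries, which are transparent.
So A is grammatical.

A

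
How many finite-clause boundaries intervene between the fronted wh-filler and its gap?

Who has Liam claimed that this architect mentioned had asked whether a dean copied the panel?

"who" is extracted from the subject of "asked".
Boundaries crossed, outermost first: [that], [Ø] — 2 in total.

2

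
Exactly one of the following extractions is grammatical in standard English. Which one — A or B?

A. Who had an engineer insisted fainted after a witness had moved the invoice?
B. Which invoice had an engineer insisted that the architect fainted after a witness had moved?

In B, the wh-phrase is extracted from inside an adjunct island (introduced by "after"), which blocks movement.
In A, the extraction path crosses only that-complement boundaries, which are transparent.
So A is grammatical.

A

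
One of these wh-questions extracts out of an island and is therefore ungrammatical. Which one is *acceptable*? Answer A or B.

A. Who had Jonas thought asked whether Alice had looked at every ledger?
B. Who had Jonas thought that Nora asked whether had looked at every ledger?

In B, the wh-phrase is extracted from inside a wh-island (introduced by "whether"), which blocks movement.
In A, the extraction path crosses only that-complement boundaries, which are transparent.
So A is grammatical.

A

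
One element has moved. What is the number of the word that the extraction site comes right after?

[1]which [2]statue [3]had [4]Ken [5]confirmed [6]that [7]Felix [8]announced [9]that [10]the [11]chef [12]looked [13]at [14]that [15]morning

The displaced element is "which statue" (word 2).
It is linked across 2 clause boundaries (that → that).
It functions as the object of the preposition "at" of "looked", so the gap sits immediately after word 13 ("at").
Base order: Ken had confirmed that Felix announced that the chef looked at which statue that morning.

13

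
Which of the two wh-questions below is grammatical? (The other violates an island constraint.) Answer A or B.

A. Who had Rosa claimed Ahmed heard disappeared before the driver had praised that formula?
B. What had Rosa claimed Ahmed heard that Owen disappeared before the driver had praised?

A

In B, the wh-phrase is extracted from inside an adjunct island (introduced by "before"), which blocks movement.
In A, the extraction path crosses only that-complement boundaries, which are transparent.
So A is grammatical.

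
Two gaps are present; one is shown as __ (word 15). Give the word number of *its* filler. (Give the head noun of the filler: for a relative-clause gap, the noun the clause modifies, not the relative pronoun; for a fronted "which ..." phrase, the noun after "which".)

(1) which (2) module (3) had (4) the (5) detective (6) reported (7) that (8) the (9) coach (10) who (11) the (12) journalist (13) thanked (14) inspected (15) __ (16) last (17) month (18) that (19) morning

2

The marked gap is the direct object of "inspected".
Its filler is the fronted wh-phrase "which module", at word 2.
(The other dependency links word 9 to a gap after word 13.)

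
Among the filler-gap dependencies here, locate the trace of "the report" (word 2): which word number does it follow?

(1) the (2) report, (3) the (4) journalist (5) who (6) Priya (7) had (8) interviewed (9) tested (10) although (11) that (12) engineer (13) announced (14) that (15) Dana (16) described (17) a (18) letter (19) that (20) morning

The displaced element is "the report" (word 2).
It functions as the direct object of "tested", so the gap sits immediately after word 9 ("tested").
Base order: The journalist who Priya had interviewed tested the report although that engineer announced that Dana described a letter that morning.

9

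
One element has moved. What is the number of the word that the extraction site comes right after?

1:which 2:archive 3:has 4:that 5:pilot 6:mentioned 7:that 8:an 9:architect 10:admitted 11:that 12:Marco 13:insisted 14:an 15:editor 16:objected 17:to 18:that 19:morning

17

The displaced element is "which archive" (word 2).
It is linked across 3 clause boundaries (that → that → Ø).
It functions as the object of the preposition "to" of "objected", so the gap sits immediately after word 17 ("to").
Base order: That pilot has mentioned that an architect admitted that Marco insisted an editor objected to which archive that morning.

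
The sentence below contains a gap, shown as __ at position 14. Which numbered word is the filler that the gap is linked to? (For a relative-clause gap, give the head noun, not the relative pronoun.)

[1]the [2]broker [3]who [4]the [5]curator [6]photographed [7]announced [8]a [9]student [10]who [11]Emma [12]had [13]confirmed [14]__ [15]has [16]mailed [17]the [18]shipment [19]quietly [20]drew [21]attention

9

The gap at 14 is the subject of "mailed", inside a relative clause.
The relative pronoun is "who" (word 10); it is bound by the head noun immediately before it.
Its filler is the head noun "student", at word 9.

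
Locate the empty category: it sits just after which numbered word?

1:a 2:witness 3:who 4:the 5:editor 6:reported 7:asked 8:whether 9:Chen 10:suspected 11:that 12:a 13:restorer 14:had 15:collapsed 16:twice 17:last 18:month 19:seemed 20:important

The displaced element is "a witness" (word 2).
It is linked across 1 clause boundary (Ø).
It functions as the subject of "asked", so the gap sits immediately after word 6 ("reported").
Base order: The editor reported a witness asked whether Chen suspected that a restorer had collapsed twice last month.

6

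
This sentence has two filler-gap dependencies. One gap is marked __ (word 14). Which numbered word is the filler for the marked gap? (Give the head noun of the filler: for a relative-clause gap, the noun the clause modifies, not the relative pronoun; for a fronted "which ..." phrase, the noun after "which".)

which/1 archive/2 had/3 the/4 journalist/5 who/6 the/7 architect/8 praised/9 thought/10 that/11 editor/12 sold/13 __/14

The marked gap is the direct object of "sold".
Its filler is the fronted wh-phrase "which archive", at word 2.
(The other dependency links word 5 to a gap after word 9.)

2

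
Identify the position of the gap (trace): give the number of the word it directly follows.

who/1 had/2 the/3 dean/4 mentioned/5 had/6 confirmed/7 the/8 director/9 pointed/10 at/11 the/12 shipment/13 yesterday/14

5

The displaced element is "who" (word 1).
It is linked across 1 clause boundary (Ø).
It functions as the subject of "confirmed", so the gap sits immediately after word 5 ("mentioned").
Base order: The dean had mentioned that who had confirmed the director pointed at the shipment yesterday.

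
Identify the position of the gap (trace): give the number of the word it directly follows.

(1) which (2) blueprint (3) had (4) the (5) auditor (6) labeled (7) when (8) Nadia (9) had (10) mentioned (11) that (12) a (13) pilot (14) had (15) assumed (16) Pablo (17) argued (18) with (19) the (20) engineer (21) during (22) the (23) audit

6

The displaced element is "which blueprint" (word 2).
It functions as the direct object of "labeled", so the gap sits immediately after word 6 ("labeled").
Base order: The auditor had labeled which blueprint when Nadia had mentioned that a pilot had assumed Pablo argued with the engineer during the audit.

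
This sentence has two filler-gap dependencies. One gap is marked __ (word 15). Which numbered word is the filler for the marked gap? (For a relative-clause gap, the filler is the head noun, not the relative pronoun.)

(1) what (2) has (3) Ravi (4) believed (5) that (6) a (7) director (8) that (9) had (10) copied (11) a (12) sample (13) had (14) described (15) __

The marked gap is the direct object of "described".
Its filler is the fronted wh-phrase "what", at word 1.
(The other dependency links word 7 to a gap after word 8.)

1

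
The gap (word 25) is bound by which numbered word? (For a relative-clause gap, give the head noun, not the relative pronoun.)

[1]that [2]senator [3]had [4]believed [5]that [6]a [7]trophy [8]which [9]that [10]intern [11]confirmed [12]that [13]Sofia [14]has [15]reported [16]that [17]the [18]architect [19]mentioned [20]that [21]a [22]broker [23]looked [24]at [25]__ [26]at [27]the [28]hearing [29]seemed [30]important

7

The gap at 25 is the prepositional object of "looked", inside a relative clause.
The relative pronoun is "which" (word 8); it is bound by the head noun immediately before it.
Its filler is the head noun "trophy", at word 7.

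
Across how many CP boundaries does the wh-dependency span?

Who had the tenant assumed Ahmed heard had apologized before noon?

2

"who" is extracted from the subject of "apologized".
Boundaries crossed, outermost first: [Ø], [Ø] — 2 in total.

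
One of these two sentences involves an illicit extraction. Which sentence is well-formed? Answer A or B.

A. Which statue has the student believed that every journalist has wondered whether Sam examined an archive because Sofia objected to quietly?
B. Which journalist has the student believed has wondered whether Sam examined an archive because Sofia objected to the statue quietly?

B

In A, the wh-phrase is extracted from inside a wh-island (introduced by "whether"), which blocks movement.
In B, the extraction path crosses only that-complement boundaries, which are transparent.
So B is grammatical.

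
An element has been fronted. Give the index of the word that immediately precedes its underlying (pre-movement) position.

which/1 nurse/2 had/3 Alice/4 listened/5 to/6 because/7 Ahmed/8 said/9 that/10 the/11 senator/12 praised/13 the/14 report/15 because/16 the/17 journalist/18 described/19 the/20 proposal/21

The displaced element is "which nurse" (word 2).
It functions as the object of the preposition "to" of "listened", so the gap sits immediately after word 6 ("to").
Base order: Alice had listened to which nurse because Ahmed said that the senator praised the report because the journalist described the proposal.

6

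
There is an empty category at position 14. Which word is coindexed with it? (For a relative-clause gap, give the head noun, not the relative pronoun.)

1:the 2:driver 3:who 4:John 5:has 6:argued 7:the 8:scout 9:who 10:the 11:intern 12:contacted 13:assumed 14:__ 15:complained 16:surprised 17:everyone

The gap at 14 is the subject of "complained", inside a relative clause.
The relative pronoun is "who" (word 3); it is bound by the head noun immediately before it.
Its filler is the head noun "driver", at word 2.

2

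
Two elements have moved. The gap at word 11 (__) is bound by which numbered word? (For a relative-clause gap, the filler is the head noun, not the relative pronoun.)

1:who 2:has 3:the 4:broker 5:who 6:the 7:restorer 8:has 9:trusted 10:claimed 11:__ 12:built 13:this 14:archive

The marked gap is the subject of "built".
Its filler is the fronted wh-phrase "who", at word 1.
(The other dependency links word 4 to a gap after word 9.)

1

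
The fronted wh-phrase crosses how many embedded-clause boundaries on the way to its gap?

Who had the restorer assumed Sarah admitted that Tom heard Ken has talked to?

3

"who" is extracted from the PP object of "talked".
Boundaries crossed, outermost first: [Ø], [that], [Ø] — 3 in total.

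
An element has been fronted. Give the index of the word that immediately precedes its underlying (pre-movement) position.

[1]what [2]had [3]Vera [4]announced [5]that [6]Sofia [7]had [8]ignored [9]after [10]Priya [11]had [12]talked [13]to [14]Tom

The displaced element is "what" (word 1).
It is linked across 1 clause boundary (that).
It functions as the direct object of "ignored", so the gap sits immediately after word 8 ("ignored").
Base order: Vera had announced that Sofia had ignored what after Priya had talked to Tom.

8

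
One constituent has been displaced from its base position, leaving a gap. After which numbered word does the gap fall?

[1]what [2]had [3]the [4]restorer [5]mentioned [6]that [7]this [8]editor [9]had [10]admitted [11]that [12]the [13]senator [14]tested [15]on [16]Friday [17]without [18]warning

14

The displaced element is "what" (word 1).
It is linked across 2 clause boundaries (that → that).
It functions as the direct object of "tested", so the gap sits immediately after word 14 ("tested").
Base order: The restorer had mentioned that this editor had admitted that the senator tested what on Friday without warning.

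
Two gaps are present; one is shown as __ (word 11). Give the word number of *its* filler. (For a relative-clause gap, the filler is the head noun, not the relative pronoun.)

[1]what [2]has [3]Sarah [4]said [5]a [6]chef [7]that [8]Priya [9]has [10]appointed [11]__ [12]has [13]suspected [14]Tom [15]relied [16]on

6

The marked gap is inside the relative clause, the direct object of "appointed".
Its filler is the head noun "chef" (via "that"), at word 6.
(The other dependency links word 1 to a gap after word 16.)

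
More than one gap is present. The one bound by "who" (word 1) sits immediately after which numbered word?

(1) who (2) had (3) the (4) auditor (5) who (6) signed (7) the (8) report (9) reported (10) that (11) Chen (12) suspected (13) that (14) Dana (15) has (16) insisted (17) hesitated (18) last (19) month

The displaced element is "who" (word 1).
It is linked across 3 clause boundaries (that → that → Ø).
It functions as the subject of "hesitated", so the gap sits immediately after word 16 ("insisted").
Base order: The auditor who signed the report had reported that Chen suspected that Dana has insisted that who hesitated last month.

16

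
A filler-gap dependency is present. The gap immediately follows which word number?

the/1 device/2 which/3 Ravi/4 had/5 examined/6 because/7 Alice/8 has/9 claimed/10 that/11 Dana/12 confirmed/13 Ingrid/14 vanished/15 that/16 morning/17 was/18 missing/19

The displaced element is "the device" (word 2).
It functions as the direct object of "examined", so the gap sits immediately after word 6 ("examined").
Base order: Ravi had examined the device because Alice has claimed that Dana confirmed Ingrid vanished that morning.

6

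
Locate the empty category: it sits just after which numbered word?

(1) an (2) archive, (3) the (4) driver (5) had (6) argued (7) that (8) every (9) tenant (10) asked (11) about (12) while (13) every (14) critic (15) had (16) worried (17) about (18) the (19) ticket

11

The displaced element is "an archive" (word 2).
It is linked across 1 clause boundary (that).
It functions as the object of the preposition "about" of "asked", so the gap sits immediately after word 11 ("about").
Base order: The driver had argued that every tenant asked about an archive while every critic had worried about the ticket.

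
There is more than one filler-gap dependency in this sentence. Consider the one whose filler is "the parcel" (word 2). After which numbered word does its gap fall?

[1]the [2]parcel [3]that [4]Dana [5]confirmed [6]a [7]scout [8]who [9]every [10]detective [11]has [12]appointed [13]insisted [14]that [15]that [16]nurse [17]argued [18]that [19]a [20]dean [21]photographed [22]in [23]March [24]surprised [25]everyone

The displaced element is "the parcel" (word 2).
It is linked across 3 clause boundaries (Ø → that → that).
It functions as the direct object of "photographed", so the gap sits immediately after word 21 ("photographed").
Base order: Dana confirmed a scout who every detective has appointed insisted that that nurse argued that a dean photographed the parcel in March.

21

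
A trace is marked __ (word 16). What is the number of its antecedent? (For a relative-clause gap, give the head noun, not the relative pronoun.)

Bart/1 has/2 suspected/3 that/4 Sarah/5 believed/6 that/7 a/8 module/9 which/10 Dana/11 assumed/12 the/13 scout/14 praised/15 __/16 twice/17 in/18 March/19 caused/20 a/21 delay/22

9

The gap at 16 is the object of "praised", inside a relative clause.
The relative pronoun is "which" (word 10); it is bound by the head noun immediately before it.
Its filler is the head noun "module", at word 9.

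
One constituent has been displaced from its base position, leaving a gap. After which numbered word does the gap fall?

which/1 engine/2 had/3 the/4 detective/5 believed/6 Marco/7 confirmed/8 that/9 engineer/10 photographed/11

The displaced element is "which engine" (word 2).
It is linked across 2 clause boundaries (Ø → Ø).
It functions as the direct object of "photographed", so the gap sits immediately after word 11 ("photographed").
Base order: The detective had believed Marco confirmed that engineer photographed which engine.

11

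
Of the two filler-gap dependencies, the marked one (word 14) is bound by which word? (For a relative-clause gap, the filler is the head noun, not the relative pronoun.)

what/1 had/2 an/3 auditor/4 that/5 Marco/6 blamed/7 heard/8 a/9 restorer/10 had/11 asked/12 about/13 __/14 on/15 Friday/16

1

The marked gap is the object of the preposition "about" of "asked".
Its filler is the fronted wh-phrase "what", at word 1.
(The other dependency links word 4 to a gap after word 7.)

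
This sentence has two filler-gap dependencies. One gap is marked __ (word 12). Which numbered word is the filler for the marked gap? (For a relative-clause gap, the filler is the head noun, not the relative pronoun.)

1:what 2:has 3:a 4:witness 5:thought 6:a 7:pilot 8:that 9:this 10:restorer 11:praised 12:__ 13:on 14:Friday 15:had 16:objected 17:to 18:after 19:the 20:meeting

7

The marked gap is inside the relative clause, the direct object of "praised".
Its filler is the head noun "pilot" (via "that"), at word 7.
(The other dependency links word 1 to a gap after word 17.)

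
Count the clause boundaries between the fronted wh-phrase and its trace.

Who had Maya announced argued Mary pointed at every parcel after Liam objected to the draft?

1

"who" is extracted from the subject of "argued".
Boundaries crossed, outermost first: [Ø] — 1 in total.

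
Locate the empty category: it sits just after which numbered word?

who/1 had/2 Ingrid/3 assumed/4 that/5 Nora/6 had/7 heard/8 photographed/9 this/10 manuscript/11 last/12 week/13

The displaced element is "who" (word 1).
It is linked across 2 clause boundaries (that → Ø).
It functions as the subject of "photographed", so the gap sits immediately after word 8 ("heard").
Base order: Ingrid had assumed that Nora had heard that who photographed this manuscript last week.

8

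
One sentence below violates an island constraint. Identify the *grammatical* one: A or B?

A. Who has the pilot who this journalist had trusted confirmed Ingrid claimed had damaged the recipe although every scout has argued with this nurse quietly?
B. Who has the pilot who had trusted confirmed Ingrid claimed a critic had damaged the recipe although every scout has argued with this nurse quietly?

In B, the wh-phrase is extracted from inside a complex-NP island (relative clause) (introduced by "who"), which blocks movement.
In A, the extraction path crosses only that-complement boundaries, which are transparent.
So A is grammatical.

A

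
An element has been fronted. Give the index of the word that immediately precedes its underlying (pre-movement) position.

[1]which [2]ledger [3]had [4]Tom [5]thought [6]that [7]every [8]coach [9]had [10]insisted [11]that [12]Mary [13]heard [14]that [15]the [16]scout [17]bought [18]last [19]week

The displaced element is "which ledger" (word 2).
It is linked across 3 clause boundaries (that → that → that).
It functions as the direct object of "bought", so the gap sits immediately after word 17 ("bought").
Base order: Tom had thought that every coach had insisted that Mary heard that the scout bought which ledger last week.

17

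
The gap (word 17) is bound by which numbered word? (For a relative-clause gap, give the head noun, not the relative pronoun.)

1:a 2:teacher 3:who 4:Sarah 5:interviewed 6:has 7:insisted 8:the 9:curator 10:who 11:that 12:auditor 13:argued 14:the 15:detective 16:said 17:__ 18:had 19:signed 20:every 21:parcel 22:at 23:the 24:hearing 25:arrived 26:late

9

The gap at 17 is the subject of "signed", inside a relative clause.
The relative pronoun is "who" (word 10); it is bound by the head noun immediately before it.
Its filler is the head noun "curator", at word 9.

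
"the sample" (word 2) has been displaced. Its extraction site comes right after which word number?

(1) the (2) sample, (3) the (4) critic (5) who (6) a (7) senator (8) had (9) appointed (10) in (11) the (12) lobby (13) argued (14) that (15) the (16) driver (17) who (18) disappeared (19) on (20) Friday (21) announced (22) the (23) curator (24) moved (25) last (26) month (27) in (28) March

24

The displaced element is "the sample" (word 2).
It is linked across 2 clause boundaries (that → Ø).
It functions as the direct object of "moved", so the gap sits immediately after word 24 ("moved").
Base order: The critic who a senator had appointed in the lobby argued that the driver who disappeared on Friday announced the curator moved the sample last month in March.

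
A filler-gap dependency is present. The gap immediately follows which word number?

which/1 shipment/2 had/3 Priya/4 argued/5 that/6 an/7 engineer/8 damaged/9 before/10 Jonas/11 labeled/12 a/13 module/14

9

The displaced element is "which shipment" (word 2).
It is linked across 1 clause boundary (that).
It functions as the direct object of "damaged", so the gap sits immediately after word 9 ("damaged").
Base order: Priya had argued that an engineer damaged which shipment before Jonas labeled a module.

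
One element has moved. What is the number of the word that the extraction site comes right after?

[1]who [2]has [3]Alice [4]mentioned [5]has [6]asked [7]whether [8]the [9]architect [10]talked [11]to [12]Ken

The displaced element is "who" (word 1).
It is linked across 1 clause boundary (Ø).
It functions as the subject of "asked", so the gap sits immediately after word 4 ("mentioned").
Base order: Alice has mentioned who has asked whether the architect talked to Ken.

4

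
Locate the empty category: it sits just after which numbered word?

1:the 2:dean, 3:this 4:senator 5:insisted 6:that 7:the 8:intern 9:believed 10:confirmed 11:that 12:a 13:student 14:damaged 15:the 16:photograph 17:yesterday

9

The displaced element is "the dean" (word 2).
It is linked across 2 clause boundaries (that → Ø).
It functions as the subject of "confirmed", so the gap sits immediately after word 9 ("believed").
Base order: This senator insisted that the intern believed that the dean confirmed that a student damaged the photograph yesterday.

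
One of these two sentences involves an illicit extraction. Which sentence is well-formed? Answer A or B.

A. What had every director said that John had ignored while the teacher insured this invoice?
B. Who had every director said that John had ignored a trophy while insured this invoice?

In B, the wh-phrase is extracted from inside an adjunct island (introduced by "while"), which blocks movement.
In A, the extraction path crosses only that-complement boundaries, which are transparent.
So A is grammatical.

A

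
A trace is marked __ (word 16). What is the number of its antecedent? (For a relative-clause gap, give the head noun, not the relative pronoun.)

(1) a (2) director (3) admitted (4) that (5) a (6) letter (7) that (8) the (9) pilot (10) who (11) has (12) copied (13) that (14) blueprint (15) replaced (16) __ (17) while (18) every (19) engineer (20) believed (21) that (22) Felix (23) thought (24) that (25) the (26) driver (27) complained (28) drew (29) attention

6

The gap at 16 is the object of "replaced", inside a relative clause.
The relative pronoun is "that" (word 7); it is bound by the head noun immediately before it.
Its filler is the head noun "letter", at word 6.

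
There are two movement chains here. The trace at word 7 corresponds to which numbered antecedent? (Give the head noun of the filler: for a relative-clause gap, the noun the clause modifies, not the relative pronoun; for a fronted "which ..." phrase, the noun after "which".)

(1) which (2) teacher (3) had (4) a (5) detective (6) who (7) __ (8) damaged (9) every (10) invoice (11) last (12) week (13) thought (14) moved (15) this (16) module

5

The marked gap is inside the relative clause, the subject of "damaged".
Its filler is the head noun "detective" (via "who"), at word 5.
(The other dependency links word 2 to a gap after word 13.)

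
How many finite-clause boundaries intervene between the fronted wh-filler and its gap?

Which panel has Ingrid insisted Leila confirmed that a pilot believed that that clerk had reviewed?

"which panel" is extracted from the object of "reviewed".
Boundaries crossed, outermost first: [Ø], [that], [that] — 3 in total.

3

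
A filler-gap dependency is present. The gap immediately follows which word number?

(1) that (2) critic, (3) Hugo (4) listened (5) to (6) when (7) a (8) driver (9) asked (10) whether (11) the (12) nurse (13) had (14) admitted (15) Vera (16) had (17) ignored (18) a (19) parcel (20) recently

The displaced element is "that critic" (word 2).
It functions as the object of the preposition "to" of "listened", so the gap sits immediately after word 5 ("to").
Base order: Hugo listened to that critic when a driver asked whether the nurse had admitted Vera had ignored a parcel recently.

5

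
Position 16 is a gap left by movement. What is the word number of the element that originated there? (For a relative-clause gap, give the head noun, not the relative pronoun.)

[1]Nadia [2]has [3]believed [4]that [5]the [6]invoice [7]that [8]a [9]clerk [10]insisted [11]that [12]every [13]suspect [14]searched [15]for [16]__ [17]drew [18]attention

The gap at 16 is the prepositional object of "searched", inside a relative clause.
The relative pronoun is "that" (word 7); it is bound by the head noun immediately before it.
Its filler is the head noun "invoice", at word 6.

6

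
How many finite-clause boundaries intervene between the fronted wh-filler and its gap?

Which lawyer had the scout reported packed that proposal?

"which lawyer" is extracted from the subject of "packed".
Boundaries crossed, outermost first: [Ø] — 1 in total.

1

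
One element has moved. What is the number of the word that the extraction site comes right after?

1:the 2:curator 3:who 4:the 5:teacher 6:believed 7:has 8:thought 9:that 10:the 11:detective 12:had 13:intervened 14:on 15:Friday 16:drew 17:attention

The displaced element is "the curator" (word 2).
It is linked across 1 clause boundary (Ø).
It functions as the subject of "thought", so the gap sits immediately after word 6 ("believed").
Base order: The teacher believed that the curator has thought that the detective had intervened on Friday.

6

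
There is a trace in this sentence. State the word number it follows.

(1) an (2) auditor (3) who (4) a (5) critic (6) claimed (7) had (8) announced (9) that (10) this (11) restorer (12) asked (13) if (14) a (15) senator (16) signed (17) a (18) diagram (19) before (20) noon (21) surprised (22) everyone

The displaced element is "an auditor" (word 2).
It is linked across 1 clause boundary (Ø).
It functions as the subject of "announced", so the gap sits immediately after word 6 ("claimed").
Base order: A critic claimed that an auditor had announced that this restorer asked if a senator signed a diagram before noon.

6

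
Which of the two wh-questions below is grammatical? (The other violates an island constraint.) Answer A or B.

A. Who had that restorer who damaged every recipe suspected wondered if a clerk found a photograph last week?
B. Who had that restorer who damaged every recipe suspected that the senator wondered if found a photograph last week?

A

In B, the wh-phrase is extracted from inside a wh-island (introduced by "if"), which blocks movement.
In A, the extraction path crosses only that-complement boundaries, which are transparent.
So A is grammatical.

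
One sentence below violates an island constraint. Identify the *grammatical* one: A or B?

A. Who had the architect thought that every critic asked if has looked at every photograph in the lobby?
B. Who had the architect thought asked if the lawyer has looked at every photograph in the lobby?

In A, the wh-phrase is extracted from inside a wh-island (introduced by "if"), which blocks movement.
In B, the extraction path crosses only that-complement boundaries, which are transparent.
So B is grammatical.

B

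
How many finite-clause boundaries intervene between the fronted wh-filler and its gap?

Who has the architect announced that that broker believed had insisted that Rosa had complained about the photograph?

"who" is extracted from the subject of "insisted".
Boundaries crossed, outermost first: [that], [Ø] — 2 in total.

2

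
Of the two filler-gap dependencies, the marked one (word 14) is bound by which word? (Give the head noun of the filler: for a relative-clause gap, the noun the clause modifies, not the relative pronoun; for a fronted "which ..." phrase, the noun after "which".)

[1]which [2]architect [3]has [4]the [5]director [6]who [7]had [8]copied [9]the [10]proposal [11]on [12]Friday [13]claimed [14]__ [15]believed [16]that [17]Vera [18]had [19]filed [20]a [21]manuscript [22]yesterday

The marked gap is the subject of "believed".
Its filler is the fronted wh-phrase "which architect", at word 2.
(The other dependency links word 5 to a gap after word 6.)

2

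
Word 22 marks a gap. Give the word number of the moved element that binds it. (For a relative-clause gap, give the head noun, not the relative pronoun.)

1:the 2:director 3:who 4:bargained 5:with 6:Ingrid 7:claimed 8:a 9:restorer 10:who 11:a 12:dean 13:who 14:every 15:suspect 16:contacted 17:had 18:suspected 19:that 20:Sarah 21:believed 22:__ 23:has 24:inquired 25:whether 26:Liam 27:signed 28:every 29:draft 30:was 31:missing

The gap at 22 is the subject of "inquired", inside a relative clause.
The relative pronoun is "who" (word 10); it is bound by the head noun immediately before it.
Its filler is the head noun "restorer", at word 9.

9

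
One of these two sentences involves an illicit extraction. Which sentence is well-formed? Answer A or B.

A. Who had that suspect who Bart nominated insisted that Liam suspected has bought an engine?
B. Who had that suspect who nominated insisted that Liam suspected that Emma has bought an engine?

In B, the wh-phrase is extracted from inside a complex-NP island (relative clause) (introduced by "who"), which blocks movement.
In A, the extraction path crosses only that-complement boundaries, which are transparent.
So A is grammatical.

A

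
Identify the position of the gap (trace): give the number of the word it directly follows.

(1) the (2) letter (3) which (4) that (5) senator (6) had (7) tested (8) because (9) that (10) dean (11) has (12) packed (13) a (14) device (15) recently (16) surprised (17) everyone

The displaced element is "the letter" (word 2).
It functions as the direct object of "tested", so the gap sits immediately after word 7 ("tested").
Base order: That senator had tested the letter because that dean has packed a device recently.

7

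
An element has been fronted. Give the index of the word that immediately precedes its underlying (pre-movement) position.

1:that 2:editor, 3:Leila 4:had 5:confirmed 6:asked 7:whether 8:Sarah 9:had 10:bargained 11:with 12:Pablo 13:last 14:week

The displaced element is "that editor" (word 2).
It is linked across 1 clause boundary (Ø).
It functions as the subject of "asked", so the gap sits immediately after word 5 ("confirmed").
Base order: Leila had confirmed that that editor asked whether Sarah had bargained with Pablo last week.

5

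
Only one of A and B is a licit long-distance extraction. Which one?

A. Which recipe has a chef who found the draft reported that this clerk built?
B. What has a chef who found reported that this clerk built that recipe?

In B, the wh-phrase is extracted from inside a complex-NP island (relative clause) (introduced by "who"), which blocks movement.
In A, the extraction path crosses only that-complement boundaries, which are transparent.
So A is grammatical.

A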